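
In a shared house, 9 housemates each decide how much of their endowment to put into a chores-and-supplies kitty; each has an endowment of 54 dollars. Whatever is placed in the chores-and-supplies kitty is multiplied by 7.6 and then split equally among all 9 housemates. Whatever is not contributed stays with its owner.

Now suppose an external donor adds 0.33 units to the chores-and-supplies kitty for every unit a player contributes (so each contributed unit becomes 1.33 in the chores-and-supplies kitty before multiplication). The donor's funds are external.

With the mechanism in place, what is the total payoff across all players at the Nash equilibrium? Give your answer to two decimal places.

4912.49 dollars

With the mechanism, a contributed unit returns 7.6 × 1.33 / 9 = 1.1231 per unit of net cost to the contributor — now above 1 — so contributing fully is weakly dominant for every player.
At the Nash equilibrium everyone contributes 54. Group total payoff = 7.6 × 1.33 × 486 = 4912.49.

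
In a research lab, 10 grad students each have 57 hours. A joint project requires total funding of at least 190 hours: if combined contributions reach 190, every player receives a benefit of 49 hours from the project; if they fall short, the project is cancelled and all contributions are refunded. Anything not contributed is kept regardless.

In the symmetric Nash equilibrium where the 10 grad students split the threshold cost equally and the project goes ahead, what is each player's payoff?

Equal share of the threshold: 190/10 = 19.
At this profile no one gains by cutting their contribution: any cut drops the total below 190, the project is cancelled, contributions are refunded, and the deviator ends with 57, which is less than 57 − 19 + 49 = 87. Contributing more than 19 just wastes the excess. So contributing exactly 19 is a best response.
Each player's payoff: 57 − 19 + 49 = 87.

87 hours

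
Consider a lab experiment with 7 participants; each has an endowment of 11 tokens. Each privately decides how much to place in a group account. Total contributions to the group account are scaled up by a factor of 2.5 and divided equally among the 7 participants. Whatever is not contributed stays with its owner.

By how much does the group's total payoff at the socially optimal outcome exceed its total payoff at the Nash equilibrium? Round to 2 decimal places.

Each contributed unit returns 2.5/7 = 0.3571 to its contributor — below 1 — so contributing 0 is dominant for every player. At the Nash equilibrium everyone keeps their 11, and the group total is 7 × 11 = 77.
Each contributed unit returns 2.500 to the group as a whole (0.3571 to each of 7 players), which exceeds 1, so the social optimum is full contribution: group total = 2.500 × 77 = 192.50.
Efficiency loss = 192.50 − 77 = 115.50.

115.50 tokens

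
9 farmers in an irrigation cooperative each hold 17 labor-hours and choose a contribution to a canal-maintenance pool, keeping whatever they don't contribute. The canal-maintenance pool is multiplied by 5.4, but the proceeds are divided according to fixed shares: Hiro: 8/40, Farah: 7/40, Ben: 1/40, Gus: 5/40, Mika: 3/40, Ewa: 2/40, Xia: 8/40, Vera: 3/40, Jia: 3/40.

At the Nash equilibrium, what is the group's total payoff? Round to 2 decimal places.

For player j, contributing a unit is worthwhile iff 5.4 × (j's share) ≥ 1, i.e. iff j's share is at least 0.1852.
Hiro and Xia are above the threshold, contributing 17 each; the remaining 7 contribute 0. Total contributed: 34.
The canal-maintenance pool pays out 5.4 × 34 = 183.60 in total (split across the unequal shares, but the aggregate is all that matters for the group sum).
The 7 free-riders keep 17 each, adding 119. Group total = 119 + 183.60 = 302.60.

302.60 labor-hours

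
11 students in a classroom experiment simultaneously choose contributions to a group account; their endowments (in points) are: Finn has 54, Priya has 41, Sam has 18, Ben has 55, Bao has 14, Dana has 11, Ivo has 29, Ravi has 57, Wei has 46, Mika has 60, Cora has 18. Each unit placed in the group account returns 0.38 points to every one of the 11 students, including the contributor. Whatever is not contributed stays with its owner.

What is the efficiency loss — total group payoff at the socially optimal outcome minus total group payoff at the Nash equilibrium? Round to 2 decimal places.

The private return per contributed unit is 0.38 < 1 for everyone, so the Nash equilibrium is zero contribution and the group total is Σ E_j = 54 + 41 + 18 + 55 + 14 + 11 + 29 + 57 + 46 + 60 + 18 = 403.
Each contributed unit returns 4.180 to the group, so the social optimum is full contribution by everyone: group total = 4.180 × 403 = 1684.54.
Efficiency loss = (4.180 − 1) × 403 = 1281.54.

1281.54 points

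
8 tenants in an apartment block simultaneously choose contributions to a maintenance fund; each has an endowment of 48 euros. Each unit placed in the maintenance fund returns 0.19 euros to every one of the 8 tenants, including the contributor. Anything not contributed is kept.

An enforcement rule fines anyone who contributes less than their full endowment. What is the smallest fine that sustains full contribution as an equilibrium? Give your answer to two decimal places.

38.88 euros

Given the others contribute fully, the best deviation is to contribute 0 (any partial contribution still incurs the fine and gives up units whose private return 0.19 is below 1).
Deviating from 48 to 0 saves 48 euros but forfeits the deviator's share of the drop in the maintenance fund: 0.19 × 48 = 9.12.
So the deviation gain is 48 − 9.12 = 38.88, and the fine must be at least 38.88 euros to wipe it out.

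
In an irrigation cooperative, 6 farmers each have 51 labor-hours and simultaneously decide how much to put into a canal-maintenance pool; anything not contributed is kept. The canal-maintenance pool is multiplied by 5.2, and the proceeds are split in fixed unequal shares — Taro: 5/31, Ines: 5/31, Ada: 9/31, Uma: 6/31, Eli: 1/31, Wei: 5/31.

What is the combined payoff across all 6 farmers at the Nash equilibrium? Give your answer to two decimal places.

Each unit j contributes comes back to j as 5.2 × (j's share), so j prefers to contribute only if that share exceeds 1/5.2 = 0.1923; otherwise keeping the unit dominates.
The shares above 0.1923 belong to Ada and Uma, contributing 51 each; the remaining 4 contribute 0. Total contributed: 102.
The canal-maintenance pool pays out 5.2 × 102 = 530.40 in total (split across the unequal shares, but the aggregate is all that matters for the group sum).
The 4 free-riders keep 51 each, adding 204. Group total = 204 + 530.40 = 734.40.

734.40 labor-hours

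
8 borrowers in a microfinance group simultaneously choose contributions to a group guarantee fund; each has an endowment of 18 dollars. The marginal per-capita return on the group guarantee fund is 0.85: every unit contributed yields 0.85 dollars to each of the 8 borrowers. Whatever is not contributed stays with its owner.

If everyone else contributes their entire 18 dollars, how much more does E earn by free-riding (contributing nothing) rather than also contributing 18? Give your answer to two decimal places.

Switching from a contribution of 18 to 0 lets E keep an extra 18 dollars, but lowers the group guarantee fund by 18, which costs E their own share of that drop: 0.85 × 18 = 15.30.
Net gain = 18 − 15.30 = 2.70. The private return per contributed unit (0.85) is below 1, so free-riding is indeed the best response regardless of what the others do.

2.70 dollars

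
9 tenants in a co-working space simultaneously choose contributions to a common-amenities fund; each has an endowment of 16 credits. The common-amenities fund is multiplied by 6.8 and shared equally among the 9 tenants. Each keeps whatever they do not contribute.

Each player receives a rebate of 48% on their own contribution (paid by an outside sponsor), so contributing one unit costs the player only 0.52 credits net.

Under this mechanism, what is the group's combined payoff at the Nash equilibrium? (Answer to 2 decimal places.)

1048.32 credits

The effective private return per unit is now (6.8/9) / 0.52 = 1.4530 > 1, so every player's dominant strategy flips to full contribution.
So the Nash equilibrium is full contribution by all 9; the group earns 9 × (16 × 0.48 + 6.8 × 16) = 1048.32.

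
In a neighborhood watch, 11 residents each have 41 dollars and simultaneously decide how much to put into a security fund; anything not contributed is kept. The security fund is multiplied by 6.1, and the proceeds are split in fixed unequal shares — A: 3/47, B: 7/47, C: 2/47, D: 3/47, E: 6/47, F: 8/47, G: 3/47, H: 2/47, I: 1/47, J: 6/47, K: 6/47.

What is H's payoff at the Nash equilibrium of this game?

Each unit j contributes comes back to j as 6.1 × (j's share), so j prefers to contribute only if that share exceeds 1/6.1 = 0.1639; otherwise keeping the unit dominates.
The only share above 0.1639 is F's 8/47, contributing 41; the remaining 10 contribute 0. Total contributed: 41.
H keeps 41 and receives 6.1 × 41 × 2/47 = 10.64 from the security fund, for a payoff of 51.64.

51.64 dollars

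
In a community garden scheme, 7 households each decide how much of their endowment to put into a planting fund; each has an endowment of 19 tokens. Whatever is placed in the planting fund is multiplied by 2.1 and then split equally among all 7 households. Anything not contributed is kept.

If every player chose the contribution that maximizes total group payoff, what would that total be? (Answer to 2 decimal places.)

Each contributed unit returns 2.100 to the group as a whole (0.3000 to each of 7 players), which exceeds 1, so the social optimum is full contribution: group total = 2.100 × 133 = 279.30.

279.30 tokens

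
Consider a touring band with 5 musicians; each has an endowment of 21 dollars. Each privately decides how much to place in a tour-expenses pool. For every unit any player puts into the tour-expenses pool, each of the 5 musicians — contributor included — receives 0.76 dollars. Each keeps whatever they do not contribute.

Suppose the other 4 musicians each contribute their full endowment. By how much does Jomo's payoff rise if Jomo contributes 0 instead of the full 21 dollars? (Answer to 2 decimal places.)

5.04 dollars

Switching from a contribution of 21 to 0 lets Jomo keep an extra 21 dollars, but lowers the tour-expenses pool by 21, which costs Jomo their own share of that drop: 0.76 × 21 = 15.96.
Net gain = 21 − 15.96 = 5.04. The private return per contributed unit (0.76) is below 1, so free-riding is indeed the best response regardless of what the others do.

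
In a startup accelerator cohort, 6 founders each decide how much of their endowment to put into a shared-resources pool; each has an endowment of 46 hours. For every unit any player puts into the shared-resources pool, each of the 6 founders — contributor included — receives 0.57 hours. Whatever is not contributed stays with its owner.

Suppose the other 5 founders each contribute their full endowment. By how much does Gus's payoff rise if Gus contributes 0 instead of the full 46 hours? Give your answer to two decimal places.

Switching from a contribution of 46 to 0 lets Gus keep an extra 46 hours, but lowers the shared-resources pool by 46, which costs Gus their own share of that drop: 0.57 × 46 = 26.22.
Net gain = 46 − 26.22 = 19.78. The private return per contributed unit (0.57) is below 1, so free-riding is indeed the best response regardless of what the others do.

19.78 hours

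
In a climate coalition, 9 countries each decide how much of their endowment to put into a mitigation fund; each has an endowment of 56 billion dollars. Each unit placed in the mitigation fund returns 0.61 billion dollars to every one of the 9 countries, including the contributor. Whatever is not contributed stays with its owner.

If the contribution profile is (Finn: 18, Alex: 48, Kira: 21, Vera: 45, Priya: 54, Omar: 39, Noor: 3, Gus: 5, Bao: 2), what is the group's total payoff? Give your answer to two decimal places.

Total contributed: 18 + 48 + 21 + 45 + 54 + 39 + 3 + 5 + 2 = 235; total kept: 9 × 56 − 235 = 269.
The mitigation fund pays out 0.61 × 9 × 235 = 1290.15 in aggregate.
Group total = 269 + 1290.15 = 1559.15.

1559.15 billion dollars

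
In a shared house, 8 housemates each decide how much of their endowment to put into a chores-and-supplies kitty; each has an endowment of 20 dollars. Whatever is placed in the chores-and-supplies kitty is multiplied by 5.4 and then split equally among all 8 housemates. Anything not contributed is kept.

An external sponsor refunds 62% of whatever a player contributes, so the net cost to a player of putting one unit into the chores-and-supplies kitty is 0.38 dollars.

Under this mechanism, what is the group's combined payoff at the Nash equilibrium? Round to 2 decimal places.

Under the mechanism each unit contributed yields (5.4/8) / 0.38 = 1.7763 back to its contributor per unit of net cost, which exceeds 1, making full contribution the dominant choice for everyone.
So the Nash equilibrium is full contribution by all 8; the group earns 8 × (20 × 0.62 + 5.4 × 20) = 963.20.

963.20 dollars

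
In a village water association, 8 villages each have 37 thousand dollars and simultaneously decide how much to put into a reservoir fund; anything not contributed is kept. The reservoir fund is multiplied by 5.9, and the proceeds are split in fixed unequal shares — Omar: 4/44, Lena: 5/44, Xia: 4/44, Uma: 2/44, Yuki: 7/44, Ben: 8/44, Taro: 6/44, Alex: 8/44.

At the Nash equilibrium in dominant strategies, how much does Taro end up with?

A player with share s gets back 5.9·s per unit contributed, so full contribution is dominant for anyone with s > 1/5.9 = 0.1695 and zero contribution is dominant for anyone below.
Ben and Alex clear that bar, contributing 37 each; the remaining 6 contribute 0. Total contributed: 74.
Taro keeps 37 and receives 5.9 × 74 × 6/44 = 59.54 from the reservoir fund, for a payoff of 96.54.

96.54 thousand dollars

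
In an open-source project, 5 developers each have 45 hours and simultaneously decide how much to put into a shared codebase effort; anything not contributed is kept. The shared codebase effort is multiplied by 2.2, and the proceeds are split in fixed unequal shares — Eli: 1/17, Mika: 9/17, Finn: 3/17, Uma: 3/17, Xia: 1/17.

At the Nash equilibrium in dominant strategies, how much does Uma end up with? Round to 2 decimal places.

62.47 hours

Each unit j contributes comes back to j as 2.2 × (j's share), so j prefers to contribute only if that share exceeds 1/2.2 = 0.4545; otherwise keeping the unit dominates.
Only Mika (9/17) clears that bar, contributing 45; the remaining 4 contribute 0. Total contributed: 45.
Uma keeps 45 and receives 2.2 × 45 × 3/17 = 17.47 from the shared codebase effort, for a payoff of 62.47.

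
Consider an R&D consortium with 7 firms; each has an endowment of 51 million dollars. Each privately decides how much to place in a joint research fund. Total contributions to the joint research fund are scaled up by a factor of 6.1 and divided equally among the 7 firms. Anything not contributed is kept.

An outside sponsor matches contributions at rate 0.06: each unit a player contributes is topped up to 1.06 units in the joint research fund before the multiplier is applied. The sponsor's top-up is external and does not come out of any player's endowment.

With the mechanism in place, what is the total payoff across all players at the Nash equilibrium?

Even with the mechanism, each unit contributed returns only 6.1 × 1.06 / 7 = 0.9237 per unit of net cost, so contributing nothing is still dominant.
At the Nash equilibrium no one contributes; group total payoff = 7 × 51 = 357.

357.00 million dollars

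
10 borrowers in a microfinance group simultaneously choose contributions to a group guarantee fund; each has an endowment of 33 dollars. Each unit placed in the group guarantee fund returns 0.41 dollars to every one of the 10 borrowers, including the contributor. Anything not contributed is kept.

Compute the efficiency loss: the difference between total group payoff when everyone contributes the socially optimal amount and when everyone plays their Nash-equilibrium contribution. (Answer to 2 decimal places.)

The private return per contributed unit is 0.41 < 1, so contributing 0 is dominant for every player. At the Nash equilibrium everyone keeps their 33, and the group total is 10 × 33 = 330.
Each contributed unit returns 4.100 to the group as a whole (0.41 to each of 10 players), which exceeds 1, so the social optimum is full contribution: group total = 4.100 × 330 = 1353.00.
Efficiency loss = 1353.00 − 330 = 1023.00.

1023.00 dollars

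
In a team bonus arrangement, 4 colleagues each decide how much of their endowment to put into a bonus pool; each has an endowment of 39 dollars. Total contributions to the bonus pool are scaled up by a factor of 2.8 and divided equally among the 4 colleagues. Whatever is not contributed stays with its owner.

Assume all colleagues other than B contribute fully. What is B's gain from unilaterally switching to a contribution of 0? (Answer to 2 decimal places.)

11.70 dollars

Switching from a contribution of 39 to 0 lets B keep an extra 39 dollars, but lowers the bonus pool by 39, which costs B their own share of that drop: 2.8/4 × 39 = 27.30.
Net gain = 39 − 27.30 = 11.70. The private return per contributed unit (0.7000) is below 1, so free-riding is indeed the best response regardless of what the others do.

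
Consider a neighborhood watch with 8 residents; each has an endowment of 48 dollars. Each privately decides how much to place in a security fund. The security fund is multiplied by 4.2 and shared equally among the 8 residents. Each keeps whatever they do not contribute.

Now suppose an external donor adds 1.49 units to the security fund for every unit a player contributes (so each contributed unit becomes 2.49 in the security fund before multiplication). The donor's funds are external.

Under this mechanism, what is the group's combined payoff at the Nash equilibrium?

The effective private return per unit is now 4.2 × 2.49 / 8 = 1.3073 > 1, so every player's dominant strategy flips to full contribution.
So the Nash equilibrium is full contribution by all 8; the group earns 4.2 × 2.49 × 384 = 4015.87.

4015.87 dollars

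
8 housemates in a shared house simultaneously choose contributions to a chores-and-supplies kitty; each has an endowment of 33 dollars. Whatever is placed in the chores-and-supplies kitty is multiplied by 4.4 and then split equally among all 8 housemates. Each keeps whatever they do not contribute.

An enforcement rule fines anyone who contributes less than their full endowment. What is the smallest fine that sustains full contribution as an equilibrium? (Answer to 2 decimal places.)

14.85 dollars

Given the others contribute fully, the best deviation is to contribute 0 (any partial contribution still incurs the fine and gives up units whose private return 0.5500 is below 1).
Deviating from 33 to 0 saves 33 dollars but forfeits the deviator's share of the drop in the chores-and-supplies kitty: 4.4/8 × 33 = 18.15.
So the deviation gain is 33 − 18.15 = 14.85, and the fine must be at least 14.85 dollars to wipe it out.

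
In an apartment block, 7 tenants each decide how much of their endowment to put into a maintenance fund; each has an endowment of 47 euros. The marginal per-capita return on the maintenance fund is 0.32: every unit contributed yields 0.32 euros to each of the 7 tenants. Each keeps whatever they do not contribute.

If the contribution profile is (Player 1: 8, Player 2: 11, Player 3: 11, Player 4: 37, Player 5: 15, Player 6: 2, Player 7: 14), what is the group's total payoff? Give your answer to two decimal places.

Total contributed: 8 + 11 + 11 + 37 + 15 + 2 + 14 = 98; total kept: 7 × 47 − 98 = 231.
The maintenance fund pays out 0.32 × 7 × 98 = 219.52 in aggregate.
Group total = 231 + 219.52 = 450.52.

450.52 euros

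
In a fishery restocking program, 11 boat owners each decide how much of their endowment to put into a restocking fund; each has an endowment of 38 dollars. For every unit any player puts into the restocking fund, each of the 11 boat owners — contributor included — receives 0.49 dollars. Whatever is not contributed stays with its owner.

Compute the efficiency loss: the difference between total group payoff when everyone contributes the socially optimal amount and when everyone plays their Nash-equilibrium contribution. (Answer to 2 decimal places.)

1835.02 dollars

The private return per contributed unit is 0.49 < 1, so contributing 0 is dominant for every player. At the Nash equilibrium everyone keeps their 38, and the group total is 11 × 38 = 418.
Each contributed unit returns 5.390 to the group as a whole (0.49 to each of 11 players), which exceeds 1, so the social optimum is full contribution: group total = 5.390 × 418 = 2253.02.
Efficiency loss = 2253.02 − 418 = 1835.02.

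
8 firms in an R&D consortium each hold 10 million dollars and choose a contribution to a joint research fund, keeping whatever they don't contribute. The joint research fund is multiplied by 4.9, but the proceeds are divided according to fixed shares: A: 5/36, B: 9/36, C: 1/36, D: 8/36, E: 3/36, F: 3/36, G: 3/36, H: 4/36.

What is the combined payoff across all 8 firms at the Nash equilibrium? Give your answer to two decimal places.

Player j's private return per contributed unit is 4.9 × (j's share). Contributing is weakly dominant for j when that share is at least 1/4.9 = 0.2041, and contributing 0 is dominant otherwise.
B and D are above the threshold, contributing 10 each; the remaining 6 contribute 0. Total contributed: 20.
The joint research fund pays out 4.9 × 20 = 98.00 in total (split across the unequal shares, but the aggregate is all that matters for the group sum).
The 6 free-riders keep 10 each, adding 60. Group total = 60 + 98.00 = 158.00.

158.00 million dollars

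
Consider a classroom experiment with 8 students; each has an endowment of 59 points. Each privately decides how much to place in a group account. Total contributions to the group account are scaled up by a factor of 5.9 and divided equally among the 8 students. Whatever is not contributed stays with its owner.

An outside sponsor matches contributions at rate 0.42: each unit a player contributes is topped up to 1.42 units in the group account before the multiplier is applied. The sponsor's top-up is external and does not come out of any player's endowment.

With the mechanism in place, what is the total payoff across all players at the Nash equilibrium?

The effective private return per unit is now 5.9 × 1.42 / 8 = 1.0473 > 1, so every player's dominant strategy flips to full contribution.
At the Nash equilibrium everyone contributes 59. Group total payoff = 5.9 × 1.42 × 472 = 3954.42.

3954.42 points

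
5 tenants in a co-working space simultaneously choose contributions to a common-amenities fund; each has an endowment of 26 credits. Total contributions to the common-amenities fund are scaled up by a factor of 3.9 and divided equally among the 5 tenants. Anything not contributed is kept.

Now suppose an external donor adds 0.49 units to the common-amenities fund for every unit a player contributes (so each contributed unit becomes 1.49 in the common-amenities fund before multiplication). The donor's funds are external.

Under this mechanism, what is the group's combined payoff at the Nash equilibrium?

755.43 credits

Under the mechanism each unit contributed yields 3.9 × 1.49 / 5 = 1.1622 back to its contributor per unit of net cost, which exceeds 1, making full contribution the dominant choice for everyone.
So the Nash equilibrium is full contribution by all 5; the group earns 3.9 × 1.49 × 130 = 755.43.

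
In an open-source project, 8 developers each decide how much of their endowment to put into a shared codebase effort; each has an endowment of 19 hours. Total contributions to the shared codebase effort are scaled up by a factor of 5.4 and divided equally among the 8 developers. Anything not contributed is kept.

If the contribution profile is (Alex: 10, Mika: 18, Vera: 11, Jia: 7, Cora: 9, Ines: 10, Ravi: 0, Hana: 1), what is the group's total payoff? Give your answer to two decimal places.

442.40 hours

Total contributed: 10 + 18 + 11 + 7 + 9 + 10 + 0 + 1 = 66; total kept: 8 × 19 − 66 = 86.
The shared codebase effort pays out 5.4 × 66 = 356.40 in aggregate.
Group total = 86 + 356.40 = 442.40.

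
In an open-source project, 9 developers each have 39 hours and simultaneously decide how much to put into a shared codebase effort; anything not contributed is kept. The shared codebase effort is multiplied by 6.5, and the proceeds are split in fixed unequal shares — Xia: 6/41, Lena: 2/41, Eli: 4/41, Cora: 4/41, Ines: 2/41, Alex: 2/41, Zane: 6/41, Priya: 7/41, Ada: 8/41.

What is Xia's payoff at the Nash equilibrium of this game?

113.20 hours

Each unit j contributes comes back to j as 6.5 × (j's share), so j prefers to contribute only if that share exceeds 1/6.5 = 0.1538; otherwise keeping the unit dominates.
The shares above 0.1538 belong to Priya and Ada, contributing 39 each; the remaining 7 contribute 0. Total contributed: 78.
Xia keeps 39 and receives 6.5 × 78 × 6/41 = 74.20 from the shared codebase effort, for a payoff of 113.20.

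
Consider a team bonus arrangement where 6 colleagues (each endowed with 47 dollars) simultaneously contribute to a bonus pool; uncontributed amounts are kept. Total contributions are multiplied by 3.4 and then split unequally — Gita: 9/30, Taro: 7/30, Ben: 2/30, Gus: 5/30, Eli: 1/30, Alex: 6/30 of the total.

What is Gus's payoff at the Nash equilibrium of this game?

A player with share s gets back 3.4·s per unit contributed, so full contribution is dominant for anyone with s > 1/3.4 = 0.2941 and zero contribution is dominant for anyone below.
The only share above 0.2941 is Gita's 9/30, contributing 47; the remaining 5 contribute 0. Total contributed: 47.
Gus keeps 47 and receives 3.4 × 47 × 5/30 = 26.63 from the bonus pool, for a payoff of 73.63.

73.63 dollars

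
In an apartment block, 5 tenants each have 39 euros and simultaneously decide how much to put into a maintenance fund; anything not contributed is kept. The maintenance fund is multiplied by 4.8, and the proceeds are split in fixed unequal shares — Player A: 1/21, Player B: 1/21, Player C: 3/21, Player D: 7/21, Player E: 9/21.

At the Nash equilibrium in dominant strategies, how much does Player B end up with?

A player with share s gets back 4.8·s per unit contributed, so full contribution is dominant for anyone with s > 1/4.8 = 0.2083 and zero contribution is dominant for anyone below.
Player D and Player E clear that bar, contributing 39 each; the remaining 3 contribute 0. Total contributed: 78.
Player B keeps 39 and receives 4.8 × 78 × 1/21 = 17.83 from the maintenance fund, for a payoff of 56.83.

56.83 euros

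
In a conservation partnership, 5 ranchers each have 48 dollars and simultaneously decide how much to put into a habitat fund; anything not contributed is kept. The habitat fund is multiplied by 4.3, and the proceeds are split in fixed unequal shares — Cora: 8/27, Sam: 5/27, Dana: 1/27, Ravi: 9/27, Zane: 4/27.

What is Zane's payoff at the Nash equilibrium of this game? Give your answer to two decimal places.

109.16 dollars

Each unit j contributes comes back to j as 4.3 × (j's share), so j prefers to contribute only if that share exceeds 1/4.3 = 0.2326; otherwise keeping the unit dominates.
Cora and Ravi are above the threshold, contributing 48 each; the remaining 3 contribute 0. Total contributed: 96.
Zane keeps 48 and receives 4.3 × 96 × 4/27 = 61.16 from the habitat fund, for a payoff of 109.16.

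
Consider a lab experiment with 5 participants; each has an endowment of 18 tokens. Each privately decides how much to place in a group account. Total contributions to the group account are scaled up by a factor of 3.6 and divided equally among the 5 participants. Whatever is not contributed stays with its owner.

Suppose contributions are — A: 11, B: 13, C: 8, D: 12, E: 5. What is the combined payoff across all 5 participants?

217.40 tokens

Total contributed: 11 + 13 + 8 + 12 + 5 = 49; total kept: 5 × 18 − 49 = 41.
The group account pays out 3.6 × 49 = 176.40 in aggregate.
Group total = 41 + 176.40 = 217.40.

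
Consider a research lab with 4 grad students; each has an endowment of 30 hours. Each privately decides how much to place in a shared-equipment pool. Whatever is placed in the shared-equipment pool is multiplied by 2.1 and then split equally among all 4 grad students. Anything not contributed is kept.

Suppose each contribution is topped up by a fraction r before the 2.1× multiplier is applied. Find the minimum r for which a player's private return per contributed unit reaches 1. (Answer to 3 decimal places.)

With matching at rate r, one contributed unit becomes (1 + r) in the shared-equipment pool and returns 2.1 × (1 + r) / 4 to the contributor.
Setting this equal to 1: 1 + r = 4/2.1 = 1.9048.
So the minimum matching rate is r = 1.9048 − 1 = 0.905.

0.905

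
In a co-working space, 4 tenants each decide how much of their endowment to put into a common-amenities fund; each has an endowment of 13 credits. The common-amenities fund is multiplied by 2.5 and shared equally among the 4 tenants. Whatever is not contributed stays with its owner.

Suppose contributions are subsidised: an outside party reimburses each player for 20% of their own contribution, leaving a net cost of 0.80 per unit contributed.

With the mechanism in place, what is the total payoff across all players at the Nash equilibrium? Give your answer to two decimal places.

With the mechanism, a contributed unit returns (2.5/4) / 0.80 = 0.7813 per unit of net cost — still below 1 — so contributing 0 remains dominant for every player.
Everyone keeps their endowment and the group total is 4 × 13 = 52.

52.00 credits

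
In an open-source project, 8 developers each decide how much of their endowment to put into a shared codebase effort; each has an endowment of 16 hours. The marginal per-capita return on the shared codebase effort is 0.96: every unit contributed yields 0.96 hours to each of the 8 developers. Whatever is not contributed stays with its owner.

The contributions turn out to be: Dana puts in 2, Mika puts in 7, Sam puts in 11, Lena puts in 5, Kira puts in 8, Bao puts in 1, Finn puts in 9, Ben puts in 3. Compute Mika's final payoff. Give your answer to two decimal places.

Total contributed: 2 + 7 + 11 + 5 + 8 + 1 + 9 + 3 = 46.
Each receives 0.96 × 46 = 44.16 from the shared codebase effort.
Mika keeps 16 − 7 = 9, so Mika's payoff is 9 + 44.16 = 53.16.

53.16 hours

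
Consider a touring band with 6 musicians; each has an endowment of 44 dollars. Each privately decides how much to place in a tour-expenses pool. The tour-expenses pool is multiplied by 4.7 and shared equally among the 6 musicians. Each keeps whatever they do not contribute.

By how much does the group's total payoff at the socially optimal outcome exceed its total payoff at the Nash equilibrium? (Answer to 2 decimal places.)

Each contributed unit returns 4.7/6 = 0.7833 to its contributor — below 1 — so contributing 0 is dominant for every player. At the Nash equilibrium everyone keeps their 44, and the group total is 6 × 44 = 264.
Each contributed unit returns 4.700 to the group as a whole (0.7833 to each of 6 players), which exceeds 1, so the social optimum is full contribution: group total = 4.700 × 264 = 1240.80.
Efficiency loss = 1240.80 − 264 = 976.80.

976.80 dollars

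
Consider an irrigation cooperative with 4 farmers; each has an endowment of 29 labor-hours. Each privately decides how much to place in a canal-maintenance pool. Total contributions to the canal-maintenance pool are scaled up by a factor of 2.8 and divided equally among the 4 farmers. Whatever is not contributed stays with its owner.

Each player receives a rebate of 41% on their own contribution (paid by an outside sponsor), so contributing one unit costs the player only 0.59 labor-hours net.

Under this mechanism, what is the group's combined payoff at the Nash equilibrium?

372.36 labor-hours

With the mechanism, a contributed unit returns (2.8/4) / 0.59 = 1.1864 per unit of net cost to the contributor — now above 1 — so contributing fully is weakly dominant for every player.
At the Nash equilibrium everyone contributes 29. Group total payoff = 4 × (29 × 0.41 + 2.8 × 29) = 372.36.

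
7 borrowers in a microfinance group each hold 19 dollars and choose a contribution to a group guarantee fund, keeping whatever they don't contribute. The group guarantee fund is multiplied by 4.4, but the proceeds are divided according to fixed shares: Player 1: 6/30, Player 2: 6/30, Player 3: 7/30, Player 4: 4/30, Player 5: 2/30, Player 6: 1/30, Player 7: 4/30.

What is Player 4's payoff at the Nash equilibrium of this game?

A player with share s gets back 4.4·s per unit contributed, so full contribution is dominant for anyone with s > 1/4.4 = 0.2273 and zero contribution is dominant for anyone below.
Only Player 3 (7/30) clears that bar, contributing 19; the remaining 6 contribute 0. Total contributed: 19.
Player 4 keeps 19 and receives 4.4 × 19 × 4/30 = 11.15 from the group guarantee fund, for a payoff of 30.15.

30.15 dollars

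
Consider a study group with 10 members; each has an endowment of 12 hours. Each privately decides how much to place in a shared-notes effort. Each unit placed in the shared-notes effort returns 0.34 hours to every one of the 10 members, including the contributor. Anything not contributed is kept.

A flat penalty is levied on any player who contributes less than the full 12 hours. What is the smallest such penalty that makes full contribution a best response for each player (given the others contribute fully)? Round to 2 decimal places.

7.92 hours

Given the others contribute fully, the best deviation is to contribute 0 (any partial contribution still incurs the fine and gives up units whose private return 0.34 is below 1).
Deviating from 12 to 0 saves 12 hours but forfeits the deviator's share of the drop in the shared-notes effort: 0.34 × 12 = 4.08.
So the deviation gain is 12 − 4.08 = 7.92, and the fine must be at least 7.92 hours to wipe it out.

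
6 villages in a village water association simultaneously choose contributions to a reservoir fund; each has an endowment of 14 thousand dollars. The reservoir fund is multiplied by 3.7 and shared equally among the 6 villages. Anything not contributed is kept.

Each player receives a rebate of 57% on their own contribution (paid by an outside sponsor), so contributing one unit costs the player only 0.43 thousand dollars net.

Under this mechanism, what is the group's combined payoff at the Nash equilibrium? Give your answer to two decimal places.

358.68 thousand dollars

Under the mechanism each unit contributed yields (3.7/6) / 0.43 = 1.4341 back to its contributor per unit of net cost, which exceeds 1, making full contribution the dominant choice for everyone.
At the Nash equilibrium everyone contributes 14. Group total payoff = 6 × (14 × 0.57 + 3.7 × 14) = 358.68.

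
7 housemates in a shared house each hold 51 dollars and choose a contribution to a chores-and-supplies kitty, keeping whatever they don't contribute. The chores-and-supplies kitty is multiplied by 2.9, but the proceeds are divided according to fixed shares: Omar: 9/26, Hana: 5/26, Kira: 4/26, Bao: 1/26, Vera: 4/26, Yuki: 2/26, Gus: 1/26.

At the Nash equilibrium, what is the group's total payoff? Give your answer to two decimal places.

For player j, contributing a unit is worthwhile iff 2.9 × (j's share) ≥ 1, i.e. iff j's share is at least 0.3448.
Only Omar (9/26) clears that bar, contributing 51; the remaining 6 contribute 0. Total contributed: 51.
The chores-and-supplies kitty pays out 2.9 × 51 = 147.90 in total (split across the unequal shares, but the aggregate is all that matters for the group sum).
The 6 free-riders keep 51 each, adding 306. Group total = 306 + 147.90 = 453.90.

453.90 dollars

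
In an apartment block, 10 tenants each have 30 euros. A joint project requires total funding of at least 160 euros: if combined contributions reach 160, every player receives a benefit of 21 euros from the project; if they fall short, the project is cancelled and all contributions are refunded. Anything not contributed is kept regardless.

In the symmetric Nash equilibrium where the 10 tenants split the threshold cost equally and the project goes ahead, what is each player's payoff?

Equal share of the threshold: 160/10 = 16.
At this profile no one gains by cutting their contribution: any cut drops the total below 160, the project is cancelled, contributions are refunded, and the deviator ends with 30, which is less than 30 − 16 + 21 = 35. Contributing more than 16 just wastes the excess. So contributing exactly 16 is a best response.
Each player's payoff: 30 − 16 + 21 = 35.

35 euros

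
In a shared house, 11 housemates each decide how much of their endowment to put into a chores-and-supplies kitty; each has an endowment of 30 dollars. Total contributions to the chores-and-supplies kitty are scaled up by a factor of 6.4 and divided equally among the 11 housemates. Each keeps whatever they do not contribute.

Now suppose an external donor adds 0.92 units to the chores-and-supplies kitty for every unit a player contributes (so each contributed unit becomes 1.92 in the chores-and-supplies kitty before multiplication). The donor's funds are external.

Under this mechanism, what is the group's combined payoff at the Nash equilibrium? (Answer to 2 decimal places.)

Under the mechanism each unit contributed yields 6.4 × 1.92 / 11 = 1.1171 back to its contributor per unit of net cost, which exceeds 1, making full contribution the dominant choice for everyone.
So the Nash equilibrium is full contribution by all 11; the group earns 6.4 × 1.92 × 330 = 4055.04.

4055.04 dollars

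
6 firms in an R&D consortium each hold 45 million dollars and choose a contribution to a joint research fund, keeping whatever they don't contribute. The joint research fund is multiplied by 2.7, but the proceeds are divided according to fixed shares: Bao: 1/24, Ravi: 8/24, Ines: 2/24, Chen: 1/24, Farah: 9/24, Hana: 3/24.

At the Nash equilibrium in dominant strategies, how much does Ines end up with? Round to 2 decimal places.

Each unit j contributes comes back to j as 2.7 × (j's share), so j prefers to contribute only if that share exceeds 1/2.7 = 0.3704; otherwise keeping the unit dominates.
The only share above 0.3704 is Farah's 9/24, contributing 45; the remaining 5 contribute 0. Total contributed: 45.
Ines keeps 45 and receives 2.7 × 45 × 2/24 = 10.13 from the joint research fund, for a payoff of 55.13.

55.13 million dollars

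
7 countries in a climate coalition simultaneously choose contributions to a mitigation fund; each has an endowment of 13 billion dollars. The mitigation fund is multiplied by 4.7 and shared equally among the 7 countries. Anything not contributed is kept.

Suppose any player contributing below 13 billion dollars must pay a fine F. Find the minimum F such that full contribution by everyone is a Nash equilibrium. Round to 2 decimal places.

Given the others contribute fully, the best deviation is to contribute 0 (any partial contribution still incurs the fine and gives up units whose private return 0.6714 is below 1).
Deviating from 13 to 0 saves 13 billion dollars but forfeits the deviator's share of the drop in the mitigation fund: 4.7/7 × 13 = 8.73.
So the deviation gain is 13 − 8.73 = 4.27, and the fine must be at least 4.27 billion dollars to wipe it out.

4.27 billion dollars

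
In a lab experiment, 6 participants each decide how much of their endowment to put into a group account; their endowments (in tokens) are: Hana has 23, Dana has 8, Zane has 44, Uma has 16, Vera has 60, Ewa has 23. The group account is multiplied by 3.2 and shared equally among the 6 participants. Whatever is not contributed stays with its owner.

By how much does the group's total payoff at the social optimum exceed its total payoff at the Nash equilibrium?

The private return per contributed unit is 3.2/6 = 0.5333 < 1 for every player regardless of endowment, so the Nash equilibrium is zero contribution and the group total is Σ E_j = 23 + 8 + 44 + 16 + 60 + 23 = 174.
Each contributed unit returns 3.200 to the group, so the social optimum is full contribution by everyone: group total = 3.200 × 174 = 556.80.
Efficiency loss = (3.200 − 1) × 174 = 382.80.

382.80 tokens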